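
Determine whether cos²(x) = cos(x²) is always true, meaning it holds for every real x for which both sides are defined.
Claim: cos²(x) = cos(x²).
Test a specific point where both sides are defined: x = 2π/3.
LHS = cos²(x) ≈ 0.2500
RHS = cos(x²) ≈ -0.3202
Since 0.2500 ≠ -0.3202, the equation fails at this point, so it cannot hold for every real x for which both sides are defined.
cos²(x) means (cos x)², squaring the output; cos(x²) squares the input. These are different functions.

Conclusion: No, this is NOT an identity.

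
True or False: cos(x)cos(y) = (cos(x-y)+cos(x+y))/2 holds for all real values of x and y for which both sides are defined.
Claim: cos(x)cos(y) = (cos(x-y)+cos(x+y))/2.
Reasoning: cos(x-y) = cos(x)cos(y) + sin(x)sin(y) and cos(x+y) = cos(x)cos(y) - sin(x)sin(y). Adding, cos(x-y) + cos(x+y) = 2cos(x)cos(y); divide by 2.
So the two sides agree for all real values of x and y for which both sides are defined.

Conclusion: True.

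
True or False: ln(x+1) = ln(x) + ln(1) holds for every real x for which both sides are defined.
False.

Claim: ln(x+1) = ln(x) + ln(1).
Test a specific point where both sides are defined: x = 2.
LHS = ln(x+1) ≈ 1.0986
RHS = ln(x) + ln(1) ≈ 0.6931
Since 1.0986 ≠ 0.6931, the equation fails at this point, so it cannot hold for every real x for which both sides are defined.
ln(1) = 0, so the right side is just ln(x), which differs from ln(x+1).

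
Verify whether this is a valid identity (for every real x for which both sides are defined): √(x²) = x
No, this is NOT an identity.

Claim: √(x²) = x.
Test a specific point where both sides are defined: x = -3.
LHS = √(x²) ≈ 3.0000
RHS = x ≈ -3.0000
Since 3.0000 ≠ -3.0000, the equation fails at this point, so it cannot hold for every real x for which both sides are defined.
√(x²) = |x|, which differs from x whenever x < 0 (both sides are defined for every real x).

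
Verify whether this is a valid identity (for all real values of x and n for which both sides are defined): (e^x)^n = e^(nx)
Claim: (e^x)^n = e^(nx).
Reasoning: e^x is a positive real number, and for a positive base B and real exponent n, B^n = e^(n·ln B). With B = e^x, ln B = x, so (e^x)^n = e^(n·x).
So the two sides agree for all real values of x and n for which both sides are defined.

Conclusion: Yes, this is an identity.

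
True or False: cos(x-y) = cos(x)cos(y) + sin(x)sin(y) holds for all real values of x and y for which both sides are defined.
Claim: cos(x-y) = cos(x)cos(y) + sin(x)sin(y).
Reasoning: Replace y by -y in cos(x+y) = cos(x)cos(y) - sin(x)sin(y) and use cos(-y) = cos(y), sin(-y) = -sin(y): cos(x-y) = cos(x)cos(y) + sin(x)sin(y).
So the two sides agree for all real values of x and y for which both sides are defined.

Conclusion: True.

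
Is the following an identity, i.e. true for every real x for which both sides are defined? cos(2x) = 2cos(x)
No, this is NOT an identity.

Claim: cos(2x) = 2cos(x).
Test a specific point where both sides are defined: x = π/6.
LHS = cos(2x) ≈ 0.5000
RHS = 2cos(x) ≈ 1.7321
Since 0.5000 ≠ 1.7321, the equation fails at this point, so it cannot hold for every real x for which both sides are defined.
The correct double-angle formula is cos(2x) = cos²x - sin²x.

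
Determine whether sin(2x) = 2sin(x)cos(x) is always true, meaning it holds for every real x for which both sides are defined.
Claim: sin(2x) = 2sin(x)cos(x).
Reasoning: Put y = x in the addition formula sin(x+y) = sin(x)cos(y) + cos(x)sin(y): sin(2x) = sin(x)cos(x) + cos(x)sin(x) = 2sin(x)cos(x).
So the two sides agree for every real x for which both sides are defined.

Conclusion: Yes, this is an identity.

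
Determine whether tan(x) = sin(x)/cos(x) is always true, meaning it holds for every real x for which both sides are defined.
Yes, this is an identity.

Claim: tan(x) = sin(x)/cos(x).
Reasoning: For an angle x whose terminal point on the unit circle is (cos x, sin x), tan(x) is defined as the ratio (second coordinate)/(first coordinate) = sin(x)/cos(x), wherever cos(x) ≠ 0.
So the two sides agree for every real x for which both sides are defined.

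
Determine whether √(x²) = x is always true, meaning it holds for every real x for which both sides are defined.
No, this is NOT an identity.

Claim: √(x²) = x.
Test a specific point where both sides are defined: x = -1.
LHS = √(x²) ≈ 1.0000
RHS = x ≈ -1.0000
Since 1.0000 ≠ -1.0000, the equation fails at this point, so it cannot hold for every real x for which both sides are defined.
√(x²) = |x|, which differs from x whenever x < 0 (both sides are defined for every real x).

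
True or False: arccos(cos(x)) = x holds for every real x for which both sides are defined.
Claim: arccos(cos(x)) = x.
Test a specific point where both sides are defined: x = -π/6.
LHS = arccos(cos(x)) ≈ 0.5236
RHS = x ≈ -0.5236
Since 0.5236 ≠ -0.5236, the equation fails at this point, so it cannot hold for every real x for which both sides are defined.
arccos only returns values in [0, π], so arccos(cos(x)) = x holds only for x in that interval, not for all real x.

Conclusion: False.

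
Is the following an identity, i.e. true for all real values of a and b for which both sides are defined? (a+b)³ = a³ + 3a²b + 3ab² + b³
Yes, this is an identity.

Claim: (a+b)³ = a³ + 3a²b + 3ab² + b³.
Reasoning: (a+b)³ = (a+b)(a+b)² = (a+b)(a² + 2ab + b²) = a³ + 2a²b + ab² + a²b + 2ab² + b³ = a³ + 3a²b + 3ab² + b³.
So the two sides agree for all real values of a and b for which both sides are defined.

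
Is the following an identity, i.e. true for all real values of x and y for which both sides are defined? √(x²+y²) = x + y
Claim: √(x²+y²) = x + y.
Test a specific point where both sides are defined: x = 3/2, y = 2.
LHS = √(x²+y²) ≈ 2.5000
RHS = x + y ≈ 3.5000
Since 2.5000 ≠ 3.5000, the equation fails at this point, so it cannot hold for all real values of x and y for which both sides are defined.
(x+y)² = x² + 2xy + y², not x² + y², so the square root does not split this way.

Conclusion: No, this is NOT an identity.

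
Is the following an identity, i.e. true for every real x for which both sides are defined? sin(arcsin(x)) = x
Claim: sin(arcsin(x)) = x.
Reasoning: For -1 ≤ x ≤ 1 (where arcsin is defined), arcsin(x) is by definition an angle whose sine equals x. Taking the sine of that angle returns x. (Note the other order, arcsin(sin x) = x, is NOT an identity.)
So the two sides agree for every real x for which both sides are defined.

Conclusion: Yes, this is an identity.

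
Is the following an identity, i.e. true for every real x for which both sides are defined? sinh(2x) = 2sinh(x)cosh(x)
Claim: sinh(2x) = 2sinh(x)cosh(x).
Reasoning: 2sinh(x)cosh(x) = 2 · (e^x - e^-x)/2 · (e^x + e^-x)/2 = (e^(2x) - e^(-2x))/2 = sinh(2x).
So the two sides agree for every real x for which both sides are defined.

Conclusion: Yes, this is an identity.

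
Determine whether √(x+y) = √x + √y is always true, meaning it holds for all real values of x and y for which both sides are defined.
No, this is NOT an identity.

Claim: √(x+y) = √x + √y.
Test a specific point where both sides are defined: x = 3/2, y = 1/2.
LHS = √(x+y) ≈ 1.4142
RHS = √x + √y ≈ 1.9319
Since 1.4142 ≠ 1.9319, the equation fails at this point, so it cannot hold for all real values of x and y for which both sides are defined.
Squaring the right side gives x + 2√(xy) + y, not x + y.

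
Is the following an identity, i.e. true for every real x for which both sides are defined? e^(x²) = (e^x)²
No, this is NOT an identity.

Claim: e^(x²) = (e^x)².
Test a specific point where both sides are defined: x = -3.
LHS = e^(x²) ≈ 8103.0839
RHS = (e^x)² ≈ 0.0025
Since 8103.0839 ≠ 0.0025, the equation fails at this point, so it cannot hold for every real x for which both sides are defined.
(e^x)² = e^(2x), and 2x ≠ x² in general.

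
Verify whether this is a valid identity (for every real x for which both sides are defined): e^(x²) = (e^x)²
Claim: e^(x²) = (e^x)².
Test a specific point where both sides are defined: x = 1/2.
LHS = e^(x²) ≈ 1.2840
RHS = (e^x)² ≈ 2.7183
Since 1.2840 ≠ 2.7183, the equation fails at this point, so it cannot hold for every real x for which both sides are defined.
(e^x)² = e^(2x), and 2x ≠ x² in general.

Conclusion: No, this is NOT an identity.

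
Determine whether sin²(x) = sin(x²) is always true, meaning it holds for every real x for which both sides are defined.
No, this is NOT an identity.

Claim: sin²(x) = sin(x²).
Test a specific point where both sides are defined: x = -π/2.
LHS = sin²(x) ≈ 1.0000
RHS = sin(x²) ≈ 0.6243
Since 1.0000 ≠ 0.6243, the equation fails at this point, so it cannot hold for every real x for which both sides are defined.
sin²(x) means (sin x)², squaring the output; sin(x²) squares the input. These are different functions.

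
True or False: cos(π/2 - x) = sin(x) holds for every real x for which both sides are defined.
Claim: cos(π/2 - x) = sin(x).
Reasoning: Use cos(u - v) = cos(u)cos(v) + sin(u)sin(v) with u = π/2, v = x: cos(π/2)cos(x) + sin(π/2)sin(x) = 0·cos(x) + 1·sin(x) = sin(x).
So the two sides agree for every real x for which both sides are defined.

Conclusion: True.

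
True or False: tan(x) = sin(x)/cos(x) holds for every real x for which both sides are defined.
Claim: tan(x) = sin(x)/cos(x).
Reasoning: For an angle x whose terminal point on the unit circle is (cos x, sin x), tan(x) is defined as the ratio (second coordinate)/(first coordinate) = sin(x)/cos(x), wherever cos(x) ≠ 0.
So the two sides agree for every real x for which both sides are defined.

Conclusion: True.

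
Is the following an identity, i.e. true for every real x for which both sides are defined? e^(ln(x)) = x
Claim: e^(ln(x)) = x.
Reasoning: For x > 0, ln(x) is by definition the exponent p such that e^p = x. Raising e to that exponent therefore returns x: e^(ln x) = x.
So the two sides agree for every real x for which both sides are defined.

Conclusion: Yes, this is an identity.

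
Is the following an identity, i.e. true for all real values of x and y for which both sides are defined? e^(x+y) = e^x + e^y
Claim: e^(x+y) = e^x + e^y.
Test a specific point where both sides are defined: x = 1, y = 1/2.
LHS = e^(x+y) ≈ 4.4817
RHS = e^x + e^y ≈ 4.3670
Since 4.4817 ≠ 4.3670, the equation fails at this point, so it cannot hold for all real values of x and y for which both sides are defined.
The correct rule is e^(x+y) = e^x · e^y (a product, not a sum).

Conclusion: No, this is NOT an identity.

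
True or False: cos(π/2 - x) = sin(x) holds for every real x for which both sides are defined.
True.

Claim: cos(π/2 - x) = sin(x).
Reasoning: Use cos(u - v) = cos(u)cos(v) + sin(u)sin(v) with u = π/2, v = x: cos(π/2)cos(x) + sin(π/2)sin(x) = 0·cos(x) + 1·sin(x) = sin(x).
So the two sides agree for every real x for which both sides are defined.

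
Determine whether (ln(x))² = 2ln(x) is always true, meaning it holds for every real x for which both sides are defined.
Claim: (ln(x))² = 2ln(x).
Test a specific point where both sides are defined: x = 3.
LHS = (ln(x))² ≈ 1.2069
RHS = 2ln(x) ≈ 2.1972
Since 1.2069 ≠ 2.1972, the equation fails at this point, so it cannot hold for every real x for which both sides are defined.
2ln(x) equals ln(x²), which is not the same as (ln x)².

Conclusion: No, this is NOT an identity.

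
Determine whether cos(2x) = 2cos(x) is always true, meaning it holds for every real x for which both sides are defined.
Claim: cos(2x) = 2cos(x).
Test a specific point where both sides are defined: x = -π/6.
LHS = cos(2x) ≈ 0.5000
RHS = 2cos(x) ≈ 1.7321
Since 0.5000 ≠ 1.7321, the equation fails at this point, so it cannot hold for every real x for which both sides are defined.
The correct double-angle formula is cos(2x) = cos²x - sin²x.

Conclusion: No, this is NOT an identity.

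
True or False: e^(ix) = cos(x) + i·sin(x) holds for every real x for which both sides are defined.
Claim: e^(ix) = cos(x) + i·sin(x).
Reasoning: Euler's formula. Expand e^(ix) = Σ (ix)^k / k!. Since i² = -1, the even-k terms are Σ (-1)^m x^(2m)/(2m)! = cos(x) and the odd-k terms are i · Σ (-1)^m x^(2m+1)/(2m+1)! = i·sin(x).
So the two sides agree for every real x for which both sides are defined.

Conclusion: True.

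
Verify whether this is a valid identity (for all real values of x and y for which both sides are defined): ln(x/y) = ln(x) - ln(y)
Claim: ln(x/y) = ln(x) - ln(y).
Reasoning: Both sides are simultaneously defined only when x, y > 0. Write x = e^p, y = e^q. Then x/y = e^(p-q), so ln(x/y) = p - q = ln(x) - ln(y).
So the two sides agree for all real values of x and y for which both sides are defined.

Conclusion: Yes, this is an identity.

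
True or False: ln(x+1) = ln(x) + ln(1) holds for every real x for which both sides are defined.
False.

Claim: ln(x+1) = ln(x) + ln(1).
Test a specific point where both sides are defined: x = 4.
LHS = ln(x+1) ≈ 1.6094
RHS = ln(x) + ln(1) ≈ 1.3863
Since 1.6094 ≠ 1.3863, the equation fails at this point, so it cannot hold for every real x for which both sides are defined.
ln(1) = 0, so the right side is just ln(x), which differs from ln(x+1).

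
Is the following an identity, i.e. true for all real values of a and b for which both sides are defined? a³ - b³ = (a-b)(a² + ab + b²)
Yes, this is an identity.

Claim: a³ - b³ = (a-b)(a² + ab + b²).
Reasoning: Expand the right side: (a-b)(a² + ab + b²) = a³ + a²b + ab² - a²b - ab² - b³ = a³ - b³ (the middle terms cancel in pairs).
So the two sides agree for all real values of a and b for which both sides are defined.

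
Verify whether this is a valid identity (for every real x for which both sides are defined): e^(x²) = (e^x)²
Claim: e^(x²) = (e^x)².
Test a specific point where both sides are defined: x = 1.
LHS = e^(x²) ≈ 2.7183
RHS = (e^x)² ≈ 7.3891
Since 2.7183 ≠ 7.3891, the equation fails at this point, so it cannot hold for every real x for which both sides are defined.
(e^x)² = e^(2x), and 2x ≠ x² in general.

Conclusion: No, this is NOT an identity.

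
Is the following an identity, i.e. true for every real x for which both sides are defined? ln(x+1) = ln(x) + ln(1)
No, this is NOT an identity.

Claim: ln(x+1) = ln(x) + ln(1).
Test a specific point where both sides are defined: x = 1/2.
LHS = ln(x+1) ≈ 0.4055
RHS = ln(x) + ln(1) ≈ -0.6931
Since 0.4055 ≠ -0.6931, the equation fails at this point, so it cannot hold for every real x for which both sides are defined.
ln(1) = 0, so the right side is just ln(x), which differs from ln(x+1).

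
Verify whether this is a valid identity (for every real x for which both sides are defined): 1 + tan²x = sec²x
Yes, this is an identity.

Claim: 1 + tan²x = sec²x.
Reasoning: Start from sin²x + cos²x = 1 and divide every term by cos²x (allowed wherever tan x and sec x are defined): tan²x + 1 = 1/cos²x = sec²x.
So the two sides agree for every real x for which both sides are defined.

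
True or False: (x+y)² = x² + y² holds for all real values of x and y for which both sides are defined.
False.

Claim: (x+y)² = x² + y².
Test a specific point where both sides are defined: x = -3, y = 2.
LHS = (x+y)² ≈ 1.0000
RHS = x² + y² ≈ 13.0000
Since 1.0000 ≠ 13.0000, the equation fails at this point, so it cannot hold for all real values of x and y for which both sides are defined.
The correct expansion is (x+y)² = x² + 2xy + y²; the cross term 2xy is missing.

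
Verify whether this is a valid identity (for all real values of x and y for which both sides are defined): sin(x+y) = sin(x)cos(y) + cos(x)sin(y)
Yes, this is an identity.

Claim: sin(x+y) = sin(x)cos(y) + cos(x)sin(y).
Reasoning: By Euler's formula e^(i(x+y)) = e^(ix)·e^(iy) = (cos x + i·sin x)(cos y + i·sin y). The imaginary part of the left side is sin(x+y); the imaginary part of the product is sin(x)cos(y) + cos(x)sin(y).
So the two sides agree for all real values of x and y for which both sides are defined.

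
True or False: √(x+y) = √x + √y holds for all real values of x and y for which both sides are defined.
Claim: √(x+y) = √x + √y.
Test a specific point where both sides are defined: x = 2, y = 5.
LHS = √(x+y) ≈ 2.6458
RHS = √x + √y ≈ 3.6503
Since 2.6458 ≠ 3.6503, the equation fails at this point, so it cannot hold for all real values of x and y for which both sides are defined.
Squaring the right side gives x + 2√(xy) + y, not x + y.

Conclusion: False.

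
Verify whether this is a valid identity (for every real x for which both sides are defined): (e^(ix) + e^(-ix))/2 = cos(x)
Yes, this is an identity.

Claim: (e^(ix) + e^(-ix))/2 = cos(x).
Reasoning: By Euler's formula e^(ix) = cos(x) + i·sin(x) and e^(-ix) = cos(x) - i·sin(x). Adding cancels the sine terms: e^(ix) + e^(-ix) = 2cos(x); divide by 2.
So the two sides agree for every real x for which both sides are defined.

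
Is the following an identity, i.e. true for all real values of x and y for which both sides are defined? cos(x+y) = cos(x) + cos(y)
No, this is NOT an identity.

Claim: cos(x+y) = cos(x) + cos(y).
Test a specific point where both sides are defined: x = -π/6, y = 3π/4.
LHS = cos(x+y) ≈ -0.2588
RHS = cos(x) + cos(y) ≈ 0.1589
Since -0.2588 ≠ 0.1589, the equation fails at this point, so it cannot hold for all real values of x and y for which both sides are defined.
The correct expansion is cos(x+y) = cos(x)cos(y) - sin(x)sin(y); cosine is not additive.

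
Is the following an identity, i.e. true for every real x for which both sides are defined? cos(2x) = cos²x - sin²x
Claim: cos(2x) = cos²x - sin²x.
Reasoning: Put y = x in the addition formula cos(x+y) = cos(x)cos(y) - sin(x)sin(y): cos(2x) = cos²x - sin²x.
So the two sides agree for every real x for which both sides are defined.

Conclusion: Yes, this is an identity.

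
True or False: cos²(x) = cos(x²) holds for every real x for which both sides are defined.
False.

Claim: cos²(x) = cos(x²).
Test a specific point where both sides are defined: x = 3π/4.
LHS = cos²(x) ≈ 0.5000
RHS = cos(x²) ≈ 0.7442
Since 0.5000 ≠ 0.7442, the equation fails at this point, so it cannot hold for every real x for which both sides are defined.
cos²(x) means (cos x)², squaring the output; cos(x²) squares the input. These are different functions.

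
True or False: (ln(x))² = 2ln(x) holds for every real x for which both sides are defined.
False.

Claim: (ln(x))² = 2ln(x).
Test a specific point where both sides are defined: x = 3.
LHS = (ln(x))² ≈ 1.2069
RHS = 2ln(x) ≈ 2.1972
Since 1.2069 ≠ 2.1972, the equation fails at this point, so it cannot hold for every real x for which both sides are defined.
2ln(x) equals ln(x²), which is not the same as (ln x)².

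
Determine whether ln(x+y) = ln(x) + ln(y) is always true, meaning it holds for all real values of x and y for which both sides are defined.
No, this is NOT an identity.

Claim: ln(x+y) = ln(x) + ln(y).
Test a specific point where both sides are defined: x = 1, y = 4.
LHS = ln(x+y) ≈ 1.6094
RHS = ln(x) + ln(y) ≈ 1.3863
Since 1.6094 ≠ 1.3863, the equation fails at this point, so it cannot hold for all real values of x and y for which both sides are defined.
ln(x) + ln(y) = ln(xy), not ln(x+y).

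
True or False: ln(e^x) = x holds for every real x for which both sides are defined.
Claim: ln(e^x) = x.
Reasoning: ln is the inverse of the exponential: ln(e^x) asks for the exponent p with e^p = e^x, and since e^p is one-to-one that exponent is p = x.
So the two sides agree for every real x for which both sides are defined.

Conclusion: True.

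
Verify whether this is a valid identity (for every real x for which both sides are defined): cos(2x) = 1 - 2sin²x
Yes, this is an identity.

Claim: cos(2x) = 1 - 2sin²x.
Reasoning: cos(2x) = cos²x - sin²x. Replace cos²x by 1 - sin²x: (1 - sin²x) - sin²x = 1 - 2sin²x.
So the two sides agree for every real x for which both sides are defined.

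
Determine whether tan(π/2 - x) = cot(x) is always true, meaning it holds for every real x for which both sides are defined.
Yes, this is an identity.

Claim: tan(π/2 - x) = cot(x).
Reasoning: tan(π/2 - x) = sin(π/2 - x)/cos(π/2 - x) = cos(x)/sin(x) = cot(x), using the cofunction identities sin(π/2 - x) = cos(x) and cos(π/2 - x) = sin(x).
So the two sides agree for every real x for which both sides are defined.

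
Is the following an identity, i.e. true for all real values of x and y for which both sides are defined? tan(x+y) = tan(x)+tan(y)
Claim: tan(x+y) = tan(x)+tan(y).
Test a specific point where both sides are defined: x = π/6, y = π/6.
LHS = tan(x+y) ≈ 1.7321
RHS = tan(x)+tan(y) ≈ 1.1547
Since 1.7321 ≠ 1.1547, the equation fails at this point, so it cannot hold for all real values of x and y for which both sides are defined.
The correct formula is tan(x+y) = (tan(x) + tan(y))/(1 - tan(x)tan(y)).

Conclusion: No, this is NOT an identity.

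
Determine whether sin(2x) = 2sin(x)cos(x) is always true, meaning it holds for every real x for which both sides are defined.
Yes, this is an identity.

Claim: sin(2x) = 2sin(x)cos(x).
Reasoning: Put y = x in the addition formula sin(x+y) = sin(x)cos(y) + cos(x)sin(y): sin(2x) = sin(x)cos(x) + cos(x)sin(x) = 2sin(x)cos(x).
So the two sides agree for every real x for which both sides are defined.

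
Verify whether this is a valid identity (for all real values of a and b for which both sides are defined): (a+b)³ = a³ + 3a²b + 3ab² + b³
Yes, this is an identity.

Claim: (a+b)³ = a³ + 3a²b + 3ab² + b³.
Reasoning: (a+b)³ = (a+b)(a+b)² = (a+b)(a² + 2ab + b²) = a³ + 2a²b + ab² + a²b + 2ab² + b³ = a³ + 3a²b + 3ab² + b³.
So the two sides agree for all real values of a and b for which both sides are defined.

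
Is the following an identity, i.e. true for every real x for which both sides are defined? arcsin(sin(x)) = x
No, this is NOT an identity.

Claim: arcsin(sin(x)) = x.
Test a specific point where both sides are defined: x = π.
LHS = arcsin(sin(x)) ≈ 0.0000
RHS = x ≈ 3.1416
Since 0.0000 ≠ 3.1416, the equation fails at this point, so it cannot hold for every real x for which both sides are defined.
arcsin only returns values in [-π/2, π/2], so arcsin(sin(x)) = x holds only for x in that interval, not for all real x.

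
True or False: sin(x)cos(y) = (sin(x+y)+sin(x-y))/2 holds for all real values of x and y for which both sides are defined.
True.

Claim: sin(x)cos(y) = (sin(x+y)+sin(x-y))/2.
Reasoning: sin(x+y) = sin(x)cos(y) + cos(x)sin(y) and sin(x-y) = sin(x)cos(y) - cos(x)sin(y). Adding, sin(x+y) + sin(x-y) = 2sin(x)cos(y); divide by 2.
So the two sides agree for all real values of x and y for which both sides are defined.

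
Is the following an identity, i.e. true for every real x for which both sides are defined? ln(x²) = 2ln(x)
Claim: ln(x²) = 2ln(x).
Reasoning: The right side requires x > 0. For x > 0, x² = (e^(ln x))² = e^(2ln x), so ln(x²) = 2ln(x). (For x < 0 the right side is undefined, so those values are outside the claim.)
So the two sides agree for every real x for which both sides are defined.

Conclusion: Yes, this is an identity.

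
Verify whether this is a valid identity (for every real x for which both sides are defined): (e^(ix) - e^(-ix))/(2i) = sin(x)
Yes, this is an identity.

Claim: (e^(ix) - e^(-ix))/(2i) = sin(x).
Reasoning: By Euler's formula e^(ix) = cos(x) + i·sin(x) and e^(-ix) = cos(x) - i·sin(x). Subtracting cancels the cosine terms: e^(ix) - e^(-ix) = 2i·sin(x); divide by 2i.
So the two sides agree for every real x for which both sides are defined.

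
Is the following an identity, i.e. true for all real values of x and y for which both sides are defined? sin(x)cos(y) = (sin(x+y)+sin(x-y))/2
Yes, this is an identity.

Claim: sin(x)cos(y) = (sin(x+y)+sin(x-y))/2.
Reasoning: sin(x+y) = sin(x)cos(y) + cos(x)sin(y) and sin(x-y) = sin(x)cos(y) - cos(x)sin(y). Adding, sin(x+y) + sin(x-y) = 2sin(x)cos(y); divide by 2.
So the two sides agree for all real values of x and y for which both sides are defined.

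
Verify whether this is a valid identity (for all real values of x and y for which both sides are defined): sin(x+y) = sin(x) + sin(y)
Claim: sin(x+y) = sin(x) + sin(y).
Test a specific point where both sides are defined: x = π/4, y = π/4.
LHS = sin(x+y) ≈ 1.0000
RHS = sin(x) + sin(y) ≈ 1.4142
Since 1.0000 ≠ 1.4142, the equation fails at this point, so it cannot hold for all real values of x and y for which both sides are defined.
The correct expansion is sin(x+y) = sin(x)cos(y) + cos(x)sin(y); sine is not additive.

Conclusion: No, this is NOT an identity.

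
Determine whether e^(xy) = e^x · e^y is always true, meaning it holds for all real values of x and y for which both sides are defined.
No, this is NOT an identity.

Claim: e^(xy) = e^x · e^y.
Test a specific point where both sides are defined: x = -1, y = 2.
LHS = e^(xy) ≈ 0.1353
RHS = e^x · e^y ≈ 2.7183
Since 0.1353 ≠ 2.7183, the equation fails at this point, so it cannot hold for all real values of x and y for which both sides are defined.
e^x · e^y = e^(x+y), not e^(xy).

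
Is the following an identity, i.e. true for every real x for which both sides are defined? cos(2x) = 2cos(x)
No, this is NOT an identity.

Claim: cos(2x) = 2cos(x).
Test a specific point where both sides are defined: x = π/6.
LHS = cos(2x) ≈ 0.5000
RHS = 2cos(x) ≈ 1.7321
Since 0.5000 ≠ 1.7321, the equation fails at this point, so it cannot hold for every real x for which both sides are defined.
The correct double-angle formula is cos(2x) = cos²x - sin²x.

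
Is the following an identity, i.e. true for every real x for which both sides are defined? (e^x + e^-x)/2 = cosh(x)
Claim: (e^x + e^-x)/2 = cosh(x).
Reasoning: This is exactly the definition of the hyperbolic cosine: cosh(x) := (e^x + e^-x)/2.
So the two sides agree for every real x for which both sides are defined.

Conclusion: Yes, this is an identity.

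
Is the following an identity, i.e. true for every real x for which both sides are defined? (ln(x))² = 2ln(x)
No, this is NOT an identity.

Claim: (ln(x))² = 2ln(x).
Test a specific point where both sides are defined: x = 4.
LHS = (ln(x))² ≈ 1.9218
RHS = 2ln(x) ≈ 2.7726
Since 1.9218 ≠ 2.7726, the equation fails at this point, so it cannot hold for every real x for which both sides are defined.
2ln(x) equals ln(x²), which is not the same as (ln x)².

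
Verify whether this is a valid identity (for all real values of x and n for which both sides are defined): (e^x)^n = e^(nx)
Claim: (e^x)^n = e^(nx).
Reasoning: e^x is a positive real number, and for a positive base B and real exponent n, B^n = e^(n·ln B). With B = e^x, ln B = x, so (e^x)^n = e^(n·x).
So the two sides agree for all real values of x and n for which both sides are defined.

Conclusion: Yes, this is an identity.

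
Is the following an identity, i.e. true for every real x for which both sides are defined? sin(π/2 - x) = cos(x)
Yes, this is an identity.

Claim: sin(π/2 - x) = cos(x).
Reasoning: Use sin(u - v) = sin(u)cos(v) - cos(u)sin(v) with u = π/2, v = x: sin(π/2)cos(x) - cos(π/2)sin(x) = 1·cos(x) - 0·sin(x) = cos(x).
So the two sides agree for every real x for which both sides are defined.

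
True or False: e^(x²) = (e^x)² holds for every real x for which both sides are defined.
Claim: e^(x²) = (e^x)².
Test a specific point where both sides are defined: x = 1.
LHS = e^(x²) ≈ 2.7183
RHS = (e^x)² ≈ 7.3891
Since 2.7183 ≠ 7.3891, the equation fails at this point, so it cannot hold for every real x for which both sides are defined.
(e^x)² = e^(2x), and 2x ≠ x² in general.

Conclusion: False.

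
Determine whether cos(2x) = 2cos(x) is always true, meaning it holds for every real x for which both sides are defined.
Claim: cos(2x) = 2cos(x).
Test a specific point where both sides are defined: x = π/2.
LHS = cos(2x) ≈ -1.0000
RHS = 2cos(x) ≈ 0.0000
Since -1.0000 ≠ 0.0000, the equation fails at this point, so it cannot hold for every real x for which both sides are defined.
The correct double-angle formula is cos(2x) = cos²x - sin²x.

Conclusion: No, this is NOT an identity.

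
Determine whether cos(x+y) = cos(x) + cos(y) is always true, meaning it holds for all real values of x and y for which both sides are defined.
Claim: cos(x+y) = cos(x) + cos(y).
Test a specific point where both sides are defined: x = -π/6, y = π.
LHS = cos(x+y) ≈ -0.8660
RHS = cos(x) + cos(y) ≈ -0.1340
Since -0.8660 ≠ -0.1340, the equation fails at this point, so it cannot hold for all real values of x and y for which both sides are defined.
The correct expansion is cos(x+y) = cos(x)cos(y) - sin(x)sin(y); cosine is not additive.

Conclusion: No, this is NOT an identity.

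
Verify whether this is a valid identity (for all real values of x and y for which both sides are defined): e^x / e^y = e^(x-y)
Yes, this is an identity.

Claim: e^x / e^y = e^(x-y).
Reasoning: 1/e^y = e^(-y), so e^x / e^y = e^x · e^(-y) = e^(x + (-y)) = e^(x-y) by the product rule for exponents.
So the two sides agree for all real values of x and y for which both sides are defined.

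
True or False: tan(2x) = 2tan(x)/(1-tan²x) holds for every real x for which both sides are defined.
True.

Claim: tan(2x) = 2tan(x)/(1-tan²x).
Reasoning: tan(2x) = sin(2x)/cos(2x) = 2sin(x)cos(x) / (cos²x - sin²x). Divide numerator and denominator by cos²x: 2tan(x) / (1 - tan²x).
So the two sides agree for every real x for which both sides are defined.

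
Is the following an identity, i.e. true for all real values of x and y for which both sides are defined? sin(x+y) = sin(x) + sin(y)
Claim: sin(x+y) = sin(x) + sin(y).
Test a specific point where both sides are defined: x = π/4, y = π/2.
LHS = sin(x+y) ≈ 0.7071
RHS = sin(x) + sin(y) ≈ 1.7071
Since 0.7071 ≠ 1.7071, the equation fails at this point, so it cannot hold for all real values of x and y for which both sides are defined.
The correct expansion is sin(x+y) = sin(x)cos(y) + cos(x)sin(y); sine is not additive.

Conclusion: No, this is NOT an identity.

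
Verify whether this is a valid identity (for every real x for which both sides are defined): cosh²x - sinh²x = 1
Claim: cosh²x - sinh²x = 1.
Reasoning: With cosh(x) = (e^x + e^-x)/2 and sinh(x) = (e^x - e^-x)/2: cosh²x = (e^(2x) + 2 + e^(-2x))/4 and sinh²x = (e^(2x) - 2 + e^(-2x))/4. Subtracting leaves 4/4 = 1.
So the two sides agree for every real x for which both sides are defined.

Conclusion: Yes, this is an identity.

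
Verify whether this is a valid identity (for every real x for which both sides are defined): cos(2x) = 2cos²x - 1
Claim: cos(2x) = 2cos²x - 1.
Reasoning: cos(2x) = cos²x - sin²x. Replace sin²x by 1 - cos²x: cos²x - (1 - cos²x) = 2cos²x - 1.
So the two sides agree for every real x for which both sides are defined.

Conclusion: Yes, this is an identity.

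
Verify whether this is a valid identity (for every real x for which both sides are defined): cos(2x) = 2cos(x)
No, this is NOT an identity.

Claim: cos(2x) = 2cos(x).
Test a specific point where both sides are defined: x = 2π/3.
LHS = cos(2x) ≈ -0.5000
RHS = 2cos(x) ≈ -1.0000
Since -0.5000 ≠ -1.0000, the equation fails at this point, so it cannot hold for every real x for which both sides are defined.
The correct double-angle formula is cos(2x) = cos²x - sin²x.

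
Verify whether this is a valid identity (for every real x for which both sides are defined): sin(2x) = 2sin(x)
Claim: sin(2x) = 2sin(x).
Test a specific point where both sides are defined: x = π/2.
LHS = sin(2x) ≈ 0.0000
RHS = 2sin(x) ≈ 2.0000
Since 0.0000 ≠ 2.0000, the equation fails at this point, so it cannot hold for every real x for which both sides are defined.
The correct double-angle formula is sin(2x) = 2sin(x)cos(x).

Conclusion: No, this is NOT an identity.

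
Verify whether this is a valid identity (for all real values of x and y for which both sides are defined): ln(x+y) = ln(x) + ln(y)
Claim: ln(x+y) = ln(x) + ln(y).
Test a specific point where both sides are defined: x = 1, y = 3.
LHS = ln(x+y) ≈ 1.3863
RHS = ln(x) + ln(y) ≈ 1.0986
Since 1.3863 ≠ 1.0986, the equation fails at this point, so it cannot hold for all real values of x and y for which both sides are defined.
ln(x) + ln(y) = ln(xy), not ln(x+y).

Conclusion: No, this is NOT an identity.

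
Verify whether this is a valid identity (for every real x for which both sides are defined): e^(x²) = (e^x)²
No, this is NOT an identity.

Claim: e^(x²) = (e^x)².
Test a specific point where both sides are defined: x = -3.
LHS = e^(x²) ≈ 8103.0839
RHS = (e^x)² ≈ 0.0025
Since 8103.0839 ≠ 0.0025, the equation fails at this point, so it cannot hold for every real x for which both sides are defined.
(e^x)² = e^(2x), and 2x ≠ x² in general.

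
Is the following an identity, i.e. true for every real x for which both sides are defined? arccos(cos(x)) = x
Claim: arccos(cos(x)) = x.
Test a specific point where both sides are defined: x = -π/2.
LHS = arccos(cos(x)) ≈ 1.5708
RHS = x ≈ -1.5708
Since 1.5708 ≠ -1.5708, the equation fails at this point, so it cannot hold for every real x for which both sides are defined.
arccos only returns values in [0, π], so arccos(cos(x)) = x holds only for x in that interval, not for all real x.

Conclusion: No, this is NOT an identity.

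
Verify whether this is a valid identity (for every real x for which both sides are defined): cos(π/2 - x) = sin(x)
Claim: cos(π/2 - x) = sin(x).
Reasoning: Use cos(u - v) = cos(u)cos(v) + sin(u)sin(v) with u = π/2, v = x: cos(π/2)cos(x) + sin(π/2)sin(x) = 0·cos(x) + 1·sin(x) = sin(x).
So the two sides agree for every real x for which both sides are defined.

Conclusion: Yes, this is an identity.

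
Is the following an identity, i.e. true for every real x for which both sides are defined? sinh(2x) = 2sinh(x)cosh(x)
Claim: sinh(2x) = 2sinh(x)cosh(x).
Reasoning: 2sinh(x)cosh(x) = 2 · (e^x - e^-x)/2 · (e^x + e^-x)/2 = (e^(2x) - e^(-2x))/2 = sinh(2x).
So the two sides agree for every real x for which both sides are defined.

Conclusion: Yes, this is an identity.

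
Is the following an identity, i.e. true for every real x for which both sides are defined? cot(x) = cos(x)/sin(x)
Claim: cot(x) = cos(x)/sin(x).
Reasoning: cot(x) is defined as 1/tan(x) = 1/(sin(x)/cos(x)) = cos(x)/sin(x), wherever sin(x) ≠ 0.
So the two sides agree for every real x for which both sides are defined.

Conclusion: Yes, this is an identity.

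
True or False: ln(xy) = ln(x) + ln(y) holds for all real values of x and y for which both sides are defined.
Claim: ln(xy) = ln(x) + ln(y).
Reasoning: Both sides are simultaneously defined only when x, y > 0. Write x = e^p, y = e^q (p = ln x, q = ln y). Then xy = e^p · e^q = e^(p+q), so ln(xy) = p + q = ln(x) + ln(y).
So the two sides agree for all real values of x and y for which both sides are defined.

Conclusion: True.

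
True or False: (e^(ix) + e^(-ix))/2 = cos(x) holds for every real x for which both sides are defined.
Claim: (e^(ix) + e^(-ix))/2 = cos(x).
Reasoning: By Euler's formula e^(ix) = cos(x) + i·sin(x) and e^(-ix) = cos(x) - i·sin(x). Adding cancels the sine terms: e^(ix) + e^(-ix) = 2cos(x); divide by 2.
So the two sides agree for every real x for which both sides are defined.

Conclusion: True.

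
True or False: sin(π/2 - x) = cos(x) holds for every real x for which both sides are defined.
Claim: sin(π/2 - x) = cos(x).
Reasoning: Use sin(u - v) = sin(u)cos(v) - cos(u)sin(v) with u = π/2, v = x: sin(π/2)cos(x) - cos(π/2)sin(x) = 1·cos(x) - 0·sin(x) = cos(x).
So the two sides agree for every real x for which both sides are defined.

Conclusion: True.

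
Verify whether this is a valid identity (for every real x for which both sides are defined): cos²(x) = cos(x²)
No, this is NOT an identity.

Claim: cos²(x) = cos(x²).
Test a specific point where both sides are defined: x = -π/6.
LHS = cos²(x) ≈ 0.7500
RHS = cos(x²) ≈ 0.9627
Since 0.7500 ≠ 0.9627, the equation fails at this point, so it cannot hold for every real x for which both sides are defined.
cos²(x) means (cos x)², squaring the output; cos(x²) squares the input. These are different functions.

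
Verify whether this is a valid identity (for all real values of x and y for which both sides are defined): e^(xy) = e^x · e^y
Claim: e^(xy) = e^x · e^y.
Test a specific point where both sides are defined: x = 4, y = 3/2.
LHS = e^(xy) ≈ 403.4288
RHS = e^x · e^y ≈ 244.6919
Since 403.4288 ≠ 244.6919, the equation fails at this point, so it cannot hold for all real values of x and y for which both sides are defined.
e^x · e^y = e^(x+y), not e^(xy).

Conclusion: No, this is NOT an identity.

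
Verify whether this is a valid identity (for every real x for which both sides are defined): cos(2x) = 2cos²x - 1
Claim: cos(2x) = 2cos²x - 1.
Reasoning: cos(2x) = cos²x - sin²x. Replace sin²x by 1 - cos²x: cos²x - (1 - cos²x) = 2cos²x - 1.
So the two sides agree for every real x for which both sides are defined.

Conclusion: Yes, this is an identity.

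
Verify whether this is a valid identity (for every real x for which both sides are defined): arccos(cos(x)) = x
No, this is NOT an identity.

Claim: arccos(cos(x)) = x.
Test a specific point where both sides are defined: x = -π/2.
LHS = arccos(cos(x)) ≈ 1.5708
RHS = x ≈ -1.5708
Since 1.5708 ≠ -1.5708, the equation fails at this point, so it cannot hold for every real x for which both sides are defined.
arccos only returns values in [0, π], so arccos(cos(x)) = x holds only for x in that interval, not for all real x.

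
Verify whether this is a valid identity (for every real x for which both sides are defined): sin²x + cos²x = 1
Claim: sin²x + cos²x = 1.
Reasoning: The point (cos x, sin x) lies on the unit circle X² + Y² = 1, so cos²x + sin²x = 1 for every real x.
So the two sides agree for every real x for which both sides are defined.

Conclusion: Yes, this is an identity.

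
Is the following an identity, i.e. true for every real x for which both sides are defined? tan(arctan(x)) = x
Claim: tan(arctan(x)) = x.
Reasoning: For every real x, arctan(x) is by definition the angle in (-π/2, π/2) whose tangent equals x. Taking the tangent of that angle returns x.
So the two sides agree for every real x for which both sides are defined.

Conclusion: Yes, this is an identity.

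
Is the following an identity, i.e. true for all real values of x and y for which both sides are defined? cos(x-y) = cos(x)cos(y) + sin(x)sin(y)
Claim: cos(x-y) = cos(x)cos(y) + sin(x)sin(y).
Reasoning: Replace y by -y in cos(x+y) = cos(x)cos(y) - sin(x)sin(y) and use cos(-y) = cos(y), sin(-y) = -sin(y): cos(x-y) = cos(x)cos(y) + sin(x)sin(y).
So the two sides agree for all real values of x and y for which both sides are defined.

Conclusion: Yes, this is an identity.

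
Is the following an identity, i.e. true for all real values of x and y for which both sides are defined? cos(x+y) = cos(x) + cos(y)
Claim: cos(x+y) = cos(x) + cos(y).
Test a specific point where both sides are defined: x = π, y = 2π/3.
LHS = cos(x+y) ≈ 0.5000
RHS = cos(x) + cos(y) ≈ -1.5000
Since 0.5000 ≠ -1.5000, the equation fails at this point, so it cannot hold for all real values of x and y for which both sides are defined.
The correct expansion is cos(x+y) = cos(x)cos(y) - sin(x)sin(y); cosine is not additive.

Conclusion: No, this is NOT an identity.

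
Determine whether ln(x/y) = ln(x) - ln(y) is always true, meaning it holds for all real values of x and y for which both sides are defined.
Yes, this is an identity.

Claim: ln(x/y) = ln(x) - ln(y).
Reasoning: Both sides are simultaneously defined only when x, y > 0. Write x = e^p, y = e^q. Then x/y = e^(p-q), so ln(x/y) = p - q = ln(x) - ln(y).
So the two sides agree for all real values of x and y for which both sides are defined.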